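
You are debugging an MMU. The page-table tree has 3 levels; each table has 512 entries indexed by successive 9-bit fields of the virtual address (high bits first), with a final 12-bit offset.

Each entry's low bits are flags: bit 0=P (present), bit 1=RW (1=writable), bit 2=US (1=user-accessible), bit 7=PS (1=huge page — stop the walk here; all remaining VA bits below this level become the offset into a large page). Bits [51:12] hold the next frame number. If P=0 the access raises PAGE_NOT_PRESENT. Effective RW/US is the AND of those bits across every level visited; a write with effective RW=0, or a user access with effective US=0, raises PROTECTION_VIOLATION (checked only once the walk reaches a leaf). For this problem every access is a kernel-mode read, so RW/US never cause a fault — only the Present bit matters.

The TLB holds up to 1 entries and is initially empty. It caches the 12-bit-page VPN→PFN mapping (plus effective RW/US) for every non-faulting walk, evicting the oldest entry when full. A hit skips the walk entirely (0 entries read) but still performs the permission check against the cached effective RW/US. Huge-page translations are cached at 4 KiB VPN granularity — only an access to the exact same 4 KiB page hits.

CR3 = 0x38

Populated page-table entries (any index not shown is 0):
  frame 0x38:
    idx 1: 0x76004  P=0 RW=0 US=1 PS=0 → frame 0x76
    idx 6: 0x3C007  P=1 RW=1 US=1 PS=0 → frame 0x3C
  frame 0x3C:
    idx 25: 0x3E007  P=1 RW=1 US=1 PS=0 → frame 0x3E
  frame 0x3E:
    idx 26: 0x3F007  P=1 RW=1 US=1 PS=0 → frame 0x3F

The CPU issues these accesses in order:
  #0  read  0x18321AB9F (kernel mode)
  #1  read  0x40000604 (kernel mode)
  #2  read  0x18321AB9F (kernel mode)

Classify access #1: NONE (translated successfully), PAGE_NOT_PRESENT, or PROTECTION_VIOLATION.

Walk each access:
#0 VA=0x18321AB9F (r,kernel):
  L0 @0x38[6] → 0x3C007  P=1,RW=1,US=1,PS=0
  L1 @0x3C[25] → 0x3E007  P=1,RW=1,US=1,PS=0
  L2 @0x3E[26] → 0x3F007  P=1,RW=1,US=1,PS=0
  ⇒ phys 0x3FB9F  [3 reads]
#1 VA=0x40000604 (r,kernel):
  L0 @0x38[1] → 0x76004  P=0,RW=0,US=1,PS=0
  ✗ PAGE_NOT_PRESENT  [1 reads]
#2 VA=0x18321AB9F (r,kernel):
  TLB hit vpn=0x18321A → PA=0x3FB9F

Access #1 fault: PAGE_NOT_PRESENT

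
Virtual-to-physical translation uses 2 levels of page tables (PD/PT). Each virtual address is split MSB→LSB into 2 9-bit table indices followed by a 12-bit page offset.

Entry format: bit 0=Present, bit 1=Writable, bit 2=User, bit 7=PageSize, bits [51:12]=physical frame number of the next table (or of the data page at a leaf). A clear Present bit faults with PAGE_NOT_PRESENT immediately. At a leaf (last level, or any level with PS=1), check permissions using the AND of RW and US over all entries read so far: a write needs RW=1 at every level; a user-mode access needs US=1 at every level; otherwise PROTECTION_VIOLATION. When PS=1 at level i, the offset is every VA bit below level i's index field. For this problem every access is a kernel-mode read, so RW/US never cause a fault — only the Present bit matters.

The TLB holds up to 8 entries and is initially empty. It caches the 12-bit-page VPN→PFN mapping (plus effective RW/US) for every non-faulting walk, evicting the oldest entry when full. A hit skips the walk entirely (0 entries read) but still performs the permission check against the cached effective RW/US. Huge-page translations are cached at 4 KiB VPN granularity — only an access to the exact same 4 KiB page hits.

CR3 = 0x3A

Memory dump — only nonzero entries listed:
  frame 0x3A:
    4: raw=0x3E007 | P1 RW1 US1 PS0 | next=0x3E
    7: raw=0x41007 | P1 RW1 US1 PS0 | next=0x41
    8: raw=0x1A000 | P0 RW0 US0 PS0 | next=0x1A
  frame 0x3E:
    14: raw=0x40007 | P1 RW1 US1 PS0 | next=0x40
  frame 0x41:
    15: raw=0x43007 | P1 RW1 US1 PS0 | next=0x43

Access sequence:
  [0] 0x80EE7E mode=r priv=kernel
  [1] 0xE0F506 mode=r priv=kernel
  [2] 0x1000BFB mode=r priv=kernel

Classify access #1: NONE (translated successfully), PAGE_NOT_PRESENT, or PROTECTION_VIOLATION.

Walk each access:
#0 VA=0x80EE7E (r,kernel):
  L0 @0x3A[4] → 0x3E007  P=1,RW=1,US=1,PS=0
  L1 @0x3E[14] → 0x40007  P=1,RW=1,US=1,PS=0
  ⇒ phys 0x40E7E  [2 reads]
#1 VA=0xE0F506 (r,kernel):
  L0 @0x3A[7] → 0x41007  P=1,RW=1,US=1,PS=0
  L1 @0x41[15] → 0x43007  P=1,RW=1,US=1,PS=0
  ⇒ phys 0x43506  [2 reads]
#2 VA=0x1000BFB (r,kernel):
  L0 @0x3A[8] → 0x1A000  P=0,RW=0,US=0,PS=0
  ✗ PAGE_NOT_PRESENT  [1 reads]

Access #1 fault: NONE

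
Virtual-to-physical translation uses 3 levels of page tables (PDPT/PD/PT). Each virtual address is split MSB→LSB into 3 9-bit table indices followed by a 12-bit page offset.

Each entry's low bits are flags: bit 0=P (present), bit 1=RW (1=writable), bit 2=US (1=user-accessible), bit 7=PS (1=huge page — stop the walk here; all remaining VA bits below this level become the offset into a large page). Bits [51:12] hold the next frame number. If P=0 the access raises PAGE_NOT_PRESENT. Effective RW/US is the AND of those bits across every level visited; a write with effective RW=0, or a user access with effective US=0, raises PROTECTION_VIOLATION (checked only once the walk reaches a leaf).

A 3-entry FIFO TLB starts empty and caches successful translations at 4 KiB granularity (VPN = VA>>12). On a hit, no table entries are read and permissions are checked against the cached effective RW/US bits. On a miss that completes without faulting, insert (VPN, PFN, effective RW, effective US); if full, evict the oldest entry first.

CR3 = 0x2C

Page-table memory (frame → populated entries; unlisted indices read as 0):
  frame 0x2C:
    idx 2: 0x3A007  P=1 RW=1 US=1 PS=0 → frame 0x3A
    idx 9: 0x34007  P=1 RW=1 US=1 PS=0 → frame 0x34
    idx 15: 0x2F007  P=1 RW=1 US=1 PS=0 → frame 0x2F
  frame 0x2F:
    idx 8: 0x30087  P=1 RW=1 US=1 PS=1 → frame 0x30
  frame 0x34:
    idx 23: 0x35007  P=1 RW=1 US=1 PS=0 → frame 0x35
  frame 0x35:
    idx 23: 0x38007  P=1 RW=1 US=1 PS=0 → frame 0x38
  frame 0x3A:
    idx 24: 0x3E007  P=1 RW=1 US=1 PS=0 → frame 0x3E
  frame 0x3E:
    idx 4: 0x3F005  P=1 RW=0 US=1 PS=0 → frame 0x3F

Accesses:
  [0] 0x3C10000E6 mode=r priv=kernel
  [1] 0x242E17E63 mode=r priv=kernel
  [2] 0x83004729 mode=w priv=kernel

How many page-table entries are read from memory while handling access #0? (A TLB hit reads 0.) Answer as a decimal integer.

Trace:
#0 VA=0x3C10000E6 (r,kernel):
  L0: frame=0x2C idx=15 entry=0x2F007 [P=1 RW=1 US=1 PS=0]
  L1: frame=0x2F idx=8 entry=0x30087 [P=1 RW=1 US=1 PS=1]
  ✓ 0x300E6 (huge @L1)  — 2 lookups
#1 VA=0x242E17E63 (r,kernel):
  L0: frame=0x2C idx=9 entry=0x34007 [P=1 RW=1 US=1 PS=0]
  L1: frame=0x34 idx=23 entry=0x35007 [P=1 RW=1 US=1 PS=0]
  L2: frame=0x35 idx=23 entry=0x38007 [P=1 RW=1 US=1 PS=0]
  ✓ 0x38E63  — 3 lookups
#2 VA=0x83004729 (w,kernel):
  L0: frame=0x2C idx=2 entry=0x3A007 [P=1 RW=1 US=1 PS=0]
  L1: frame=0x3A idx=24 entry=0x3E007 [P=1 RW=1 US=1 PS=0]
  L2: frame=0x3E idx=4 entry=0x3F005 [P=1 RW=0 US=1 PS=0]
  ✗ PROTECTION_VIOLATION  [3 reads]

Entries read for #0: 2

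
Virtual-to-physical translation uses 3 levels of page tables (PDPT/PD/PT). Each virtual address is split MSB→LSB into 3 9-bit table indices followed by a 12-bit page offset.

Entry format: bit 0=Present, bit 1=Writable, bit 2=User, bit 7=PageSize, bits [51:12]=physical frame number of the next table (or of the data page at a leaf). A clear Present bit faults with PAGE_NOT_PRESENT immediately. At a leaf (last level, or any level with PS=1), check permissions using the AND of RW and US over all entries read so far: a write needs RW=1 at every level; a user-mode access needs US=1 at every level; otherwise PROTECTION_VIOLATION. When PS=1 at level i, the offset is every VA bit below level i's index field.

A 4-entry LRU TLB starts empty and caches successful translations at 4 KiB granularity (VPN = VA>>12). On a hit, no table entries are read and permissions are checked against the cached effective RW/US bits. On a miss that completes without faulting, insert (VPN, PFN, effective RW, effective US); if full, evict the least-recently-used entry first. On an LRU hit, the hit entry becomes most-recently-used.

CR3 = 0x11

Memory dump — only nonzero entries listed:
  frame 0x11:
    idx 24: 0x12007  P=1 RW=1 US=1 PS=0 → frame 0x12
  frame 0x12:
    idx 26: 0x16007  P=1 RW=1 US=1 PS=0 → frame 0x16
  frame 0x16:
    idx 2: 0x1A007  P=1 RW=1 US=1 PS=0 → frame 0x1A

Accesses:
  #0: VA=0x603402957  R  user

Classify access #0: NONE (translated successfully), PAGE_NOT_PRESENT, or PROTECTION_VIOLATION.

Trace:
#0 VA=0x603402957 (r,user):
  [0] read 0x11 idx=24: raw=0x12007 flags P=1 W=1 U=1 S=0
  [1] read 0x12 idx=26: raw=0x16007 flags P=1 W=1 U=1 S=0
  [2] read 0x16 idx=2: raw=0x1A007 flags P=1 W=1 U=1 S=0
  ⇒ phys 0x1A957  [3 reads]

Access #0 fault: NONE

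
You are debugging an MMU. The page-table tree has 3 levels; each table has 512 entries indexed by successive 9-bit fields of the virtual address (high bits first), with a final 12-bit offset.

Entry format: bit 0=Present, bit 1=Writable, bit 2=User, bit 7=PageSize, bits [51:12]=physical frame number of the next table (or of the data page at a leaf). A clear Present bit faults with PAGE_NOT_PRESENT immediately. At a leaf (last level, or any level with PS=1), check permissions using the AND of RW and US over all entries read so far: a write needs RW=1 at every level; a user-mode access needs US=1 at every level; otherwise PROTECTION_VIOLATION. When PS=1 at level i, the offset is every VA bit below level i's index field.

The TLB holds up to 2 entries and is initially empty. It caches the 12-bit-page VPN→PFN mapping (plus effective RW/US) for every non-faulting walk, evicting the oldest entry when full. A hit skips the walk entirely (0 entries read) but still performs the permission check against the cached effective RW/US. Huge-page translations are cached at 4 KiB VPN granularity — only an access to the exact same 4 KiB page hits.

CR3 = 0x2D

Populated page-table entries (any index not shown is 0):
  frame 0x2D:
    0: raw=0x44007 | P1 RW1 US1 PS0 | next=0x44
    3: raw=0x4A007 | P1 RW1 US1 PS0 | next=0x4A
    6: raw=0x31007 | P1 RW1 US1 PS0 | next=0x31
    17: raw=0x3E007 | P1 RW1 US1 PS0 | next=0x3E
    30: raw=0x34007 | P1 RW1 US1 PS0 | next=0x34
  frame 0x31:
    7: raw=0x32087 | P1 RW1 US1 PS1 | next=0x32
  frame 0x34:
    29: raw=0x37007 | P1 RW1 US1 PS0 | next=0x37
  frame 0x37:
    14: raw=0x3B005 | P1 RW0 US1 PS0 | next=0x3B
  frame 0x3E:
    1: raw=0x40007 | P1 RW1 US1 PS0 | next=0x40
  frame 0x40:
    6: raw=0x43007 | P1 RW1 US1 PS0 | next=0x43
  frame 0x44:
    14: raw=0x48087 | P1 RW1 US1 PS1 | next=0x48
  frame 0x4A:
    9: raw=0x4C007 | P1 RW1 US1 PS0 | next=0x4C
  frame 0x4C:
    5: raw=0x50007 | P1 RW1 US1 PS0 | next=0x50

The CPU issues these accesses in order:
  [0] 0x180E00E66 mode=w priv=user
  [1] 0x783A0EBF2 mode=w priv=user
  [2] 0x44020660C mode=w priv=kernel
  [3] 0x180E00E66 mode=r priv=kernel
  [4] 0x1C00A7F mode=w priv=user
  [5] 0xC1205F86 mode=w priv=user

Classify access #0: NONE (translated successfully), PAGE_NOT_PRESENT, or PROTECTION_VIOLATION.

Trace:
#0 VA=0x180E00E66 (w,user):
  lvl0: tbl 0x2D, slot 6 ⇒ 0x31007 (P1/RW1/US1/PS0)
  lvl1: tbl 0x31, slot 7 ⇒ 0x32087 (P1/RW1/US1/PS1)
  → PA=0x32E66 (huge @L1)  (2 entries read)
#1 VA=0x783A0EBF2 (w,user):
  lvl0: tbl 0x2D, slot 30 ⇒ 0x34007 (P1/RW1/US1/PS0)
  lvl1: tbl 0x34, slot 29 ⇒ 0x37007 (P1/RW1/US1/PS0)
  lvl2: tbl 0x37, slot 14 ⇒ 0x3B005 (P1/RW0/US1/PS0)
  ✗ PROTECTION_VIOLATION  [3 reads]
#2 VA=0x44020660C (w,kernel):
  lvl0: tbl 0x2D, slot 17 ⇒ 0x3E007 (P1/RW1/US1/PS0)
  lvl1: tbl 0x3E, slot 1 ⇒ 0x40007 (P1/RW1/US1/PS0)
  lvl2: tbl 0x40, slot 6 ⇒ 0x43007 (P1/RW1/US1/PS0)
  → PA=0x4360C  (3 entries read)
#3 VA=0x180E00E66 (r,kernel):
  TLB hit vpn=0x180E00 → PA=0x32E66
#4 VA=0x1C00A7F (w,user):
  lvl0: tbl 0x2D, slot 0 ⇒ 0x44007 (P1/RW1/US1/PS0)
  lvl1: tbl 0x44, slot 14 ⇒ 0x48087 (P1/RW1/US1/PS1)
  → PA=0x48A7F (huge @L1)  (2 entries read)
#5 VA=0xC1205F86 (w,user):
  lvl0: tbl 0x2D, slot 3 ⇒ 0x4A007 (P1/RW1/US1/PS0)
  lvl1: tbl 0x4A, slot 9 ⇒ 0x4C007 (P1/RW1/US1/PS0)
  lvl2: tbl 0x4C, slot 5 ⇒ 0x50007 (P1/RW1/US1/PS0)
  → PA=0x50F86  (3 entries read)

Access #0 fault: NONE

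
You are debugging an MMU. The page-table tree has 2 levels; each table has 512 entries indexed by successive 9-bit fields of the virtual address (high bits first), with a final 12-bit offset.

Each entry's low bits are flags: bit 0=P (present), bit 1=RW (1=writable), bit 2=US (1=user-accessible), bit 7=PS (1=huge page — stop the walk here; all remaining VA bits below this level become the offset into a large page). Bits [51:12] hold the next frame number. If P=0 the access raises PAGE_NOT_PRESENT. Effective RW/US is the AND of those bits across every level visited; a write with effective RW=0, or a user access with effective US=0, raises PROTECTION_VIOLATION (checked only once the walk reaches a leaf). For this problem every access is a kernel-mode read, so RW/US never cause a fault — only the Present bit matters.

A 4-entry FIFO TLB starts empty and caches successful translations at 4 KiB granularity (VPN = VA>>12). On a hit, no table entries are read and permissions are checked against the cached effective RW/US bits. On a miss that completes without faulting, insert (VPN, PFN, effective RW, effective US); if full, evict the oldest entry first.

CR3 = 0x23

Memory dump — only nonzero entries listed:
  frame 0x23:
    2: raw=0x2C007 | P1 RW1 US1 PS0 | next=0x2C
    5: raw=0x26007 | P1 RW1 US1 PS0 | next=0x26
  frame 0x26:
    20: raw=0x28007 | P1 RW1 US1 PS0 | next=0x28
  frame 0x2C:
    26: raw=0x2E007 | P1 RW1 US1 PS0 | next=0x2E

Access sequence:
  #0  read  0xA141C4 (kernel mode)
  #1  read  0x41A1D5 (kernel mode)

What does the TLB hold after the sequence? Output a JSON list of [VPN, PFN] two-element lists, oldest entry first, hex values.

Per-access translation:
#0 VA=0xA141C4 (r,kernel):
  L0: frame=0x23 idx=5 entry=0x26007 [P=1 RW=1 US=1 PS=0]
  L1: frame=0x26 idx=20 entry=0x28007 [P=1 RW=1 US=1 PS=0]
  → PA=0x281C4  (2 entries read)
#1 VA=0x41A1D5 (r,kernel):
  L0: frame=0x23 idx=2 entry=0x2C007 [P=1 RW=1 US=1 PS=0]
  L1: frame=0x2C idx=26 entry=0x2E007 [P=1 RW=1 US=1 PS=0]
  → PA=0x2E1D5  (2 entries read)

TLB: [["0xA14", "0x28"], ["0x41A", "0x2E"]]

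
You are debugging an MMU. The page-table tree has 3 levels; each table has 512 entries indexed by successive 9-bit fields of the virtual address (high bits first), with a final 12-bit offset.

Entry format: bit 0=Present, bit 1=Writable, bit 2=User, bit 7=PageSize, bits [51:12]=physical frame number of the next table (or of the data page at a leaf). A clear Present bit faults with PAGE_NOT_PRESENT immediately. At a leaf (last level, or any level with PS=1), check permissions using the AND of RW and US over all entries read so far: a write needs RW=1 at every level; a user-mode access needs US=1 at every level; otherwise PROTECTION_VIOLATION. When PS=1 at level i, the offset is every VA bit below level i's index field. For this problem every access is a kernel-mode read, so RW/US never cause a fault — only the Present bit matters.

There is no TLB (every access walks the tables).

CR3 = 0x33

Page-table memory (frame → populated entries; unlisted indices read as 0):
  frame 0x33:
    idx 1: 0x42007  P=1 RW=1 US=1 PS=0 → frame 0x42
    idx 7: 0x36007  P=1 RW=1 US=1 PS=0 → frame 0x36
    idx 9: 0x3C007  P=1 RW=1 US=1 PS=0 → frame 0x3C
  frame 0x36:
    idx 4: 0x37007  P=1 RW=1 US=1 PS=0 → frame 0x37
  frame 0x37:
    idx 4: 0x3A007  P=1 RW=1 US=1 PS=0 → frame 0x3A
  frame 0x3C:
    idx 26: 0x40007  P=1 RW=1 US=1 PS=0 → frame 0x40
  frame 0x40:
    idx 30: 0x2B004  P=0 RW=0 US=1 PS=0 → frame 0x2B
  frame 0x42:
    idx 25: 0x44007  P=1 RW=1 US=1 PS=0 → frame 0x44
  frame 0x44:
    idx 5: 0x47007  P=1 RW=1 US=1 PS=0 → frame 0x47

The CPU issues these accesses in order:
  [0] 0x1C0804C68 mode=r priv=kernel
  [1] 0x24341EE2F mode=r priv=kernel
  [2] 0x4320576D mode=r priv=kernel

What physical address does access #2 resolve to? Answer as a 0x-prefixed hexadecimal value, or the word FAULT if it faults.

Per-access translation:
#0 VA=0x1C0804C68 (r,kernel):
  lvl0: tbl 0x33, slot 7 ⇒ 0x36007 (P1/RW1/US1/PS0)
  lvl1: tbl 0x36, slot 4 ⇒ 0x37007 (P1/RW1/US1/PS0)
  lvl2: tbl 0x37, slot 4 ⇒ 0x3A007 (P1/RW1/US1/PS0)
  → PA=0x3AC68  (3 entries read)
#1 VA=0x24341EE2F (r,kernel):
  lvl0: tbl 0x33, slot 9 ⇒ 0x3C007 (P1/RW1/US1/PS0)
  lvl1: tbl 0x3C, slot 26 ⇒ 0x40007 (P1/RW1/US1/PS0)
  lvl2: tbl 0x40, slot 30 ⇒ 0x2B004 (P0/RW0/US1/PS0)
  ✗ PAGE_NOT_PRESENT  [3 reads]
#2 VA=0x4320576D (r,kernel):
  lvl0: tbl 0x33, slot 1 ⇒ 0x42007 (P1/RW1/US1/PS0)
  lvl1: tbl 0x42, slot 25 ⇒ 0x44007 (P1/RW1/US1/PS0)
  lvl2: tbl 0x44, slot 5 ⇒ 0x47007 (P1/RW1/US1/PS0)
  → PA=0x4776D  (3 entries read)

Access #2 PA: 0x4776D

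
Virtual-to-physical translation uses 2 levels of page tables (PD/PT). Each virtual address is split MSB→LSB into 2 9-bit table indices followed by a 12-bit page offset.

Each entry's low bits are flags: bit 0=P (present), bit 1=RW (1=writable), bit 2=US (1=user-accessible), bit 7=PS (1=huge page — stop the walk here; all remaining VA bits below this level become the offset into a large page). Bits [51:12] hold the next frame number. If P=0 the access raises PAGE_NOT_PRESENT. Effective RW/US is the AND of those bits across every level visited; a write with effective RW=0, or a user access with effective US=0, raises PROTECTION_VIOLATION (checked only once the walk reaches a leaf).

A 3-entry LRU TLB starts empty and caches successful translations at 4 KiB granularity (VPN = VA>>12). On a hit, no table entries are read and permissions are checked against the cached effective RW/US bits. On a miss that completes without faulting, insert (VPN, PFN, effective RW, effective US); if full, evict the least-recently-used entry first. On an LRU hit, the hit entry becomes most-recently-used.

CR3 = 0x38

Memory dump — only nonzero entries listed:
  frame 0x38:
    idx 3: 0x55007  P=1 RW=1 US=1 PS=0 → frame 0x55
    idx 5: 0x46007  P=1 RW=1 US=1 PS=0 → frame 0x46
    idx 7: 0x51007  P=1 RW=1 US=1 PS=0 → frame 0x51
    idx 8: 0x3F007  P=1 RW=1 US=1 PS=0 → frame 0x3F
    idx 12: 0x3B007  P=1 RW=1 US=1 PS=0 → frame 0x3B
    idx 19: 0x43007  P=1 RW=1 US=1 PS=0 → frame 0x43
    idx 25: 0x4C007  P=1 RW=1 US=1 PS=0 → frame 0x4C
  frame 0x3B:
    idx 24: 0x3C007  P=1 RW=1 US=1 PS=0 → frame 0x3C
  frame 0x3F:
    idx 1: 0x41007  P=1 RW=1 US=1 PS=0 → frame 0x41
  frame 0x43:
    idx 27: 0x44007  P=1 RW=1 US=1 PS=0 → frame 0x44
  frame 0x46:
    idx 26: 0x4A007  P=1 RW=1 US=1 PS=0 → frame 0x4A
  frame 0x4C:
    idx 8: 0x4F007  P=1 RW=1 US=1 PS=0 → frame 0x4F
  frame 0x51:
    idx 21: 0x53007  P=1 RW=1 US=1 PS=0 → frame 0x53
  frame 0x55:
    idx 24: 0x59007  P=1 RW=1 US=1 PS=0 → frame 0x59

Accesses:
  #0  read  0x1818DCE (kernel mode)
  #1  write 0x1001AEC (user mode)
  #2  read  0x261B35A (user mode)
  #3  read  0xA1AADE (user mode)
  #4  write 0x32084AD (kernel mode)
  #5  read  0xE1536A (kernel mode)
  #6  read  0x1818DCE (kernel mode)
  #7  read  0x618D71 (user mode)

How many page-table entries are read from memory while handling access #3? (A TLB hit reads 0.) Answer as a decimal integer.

Per-access translation:
#0 VA=0x1818DCE (r,kernel):
  lvl0: tbl 0x38, slot 12 ⇒ 0x3B007 (P1/RW1/US1/PS0)
  lvl1: tbl 0x3B, slot 24 ⇒ 0x3C007 (P1/RW1/US1/PS0)
  ✓ 0x3CDCE  — 2 lookups
#1 VA=0x1001AEC (w,user):
  lvl0: tbl 0x38, slot 8 ⇒ 0x3F007 (P1/RW1/US1/PS0)
  lvl1: tbl 0x3F, slot 1 ⇒ 0x41007 (P1/RW1/US1/PS0)
  ✓ 0x41AEC  — 2 lookups
#2 VA=0x261B35A (r,user):
  lvl0: tbl 0x38, slot 19 ⇒ 0x43007 (P1/RW1/US1/PS0)
  lvl1: tbl 0x43, slot 27 ⇒ 0x44007 (P1/RW1/US1/PS0)
  ✓ 0x4435A  — 2 lookups
#3 VA=0xA1AADE (r,user):
  lvl0: tbl 0x38, slot 5 ⇒ 0x46007 (P1/RW1/US1/PS0)
  lvl1: tbl 0x46, slot 26 ⇒ 0x4A007 (P1/RW1/US1/PS0)
  ✓ 0x4AADE  — 2 lookups
#4 VA=0x32084AD (w,kernel):
  lvl0: tbl 0x38, slot 25 ⇒ 0x4C007 (P1/RW1/US1/PS0)
  lvl1: tbl 0x4C, slot 8 ⇒ 0x4F007 (P1/RW1/US1/PS0)
  ✓ 0x4F4AD  — 2 lookups
#5 VA=0xE1536A (r,kernel):
  lvl0: tbl 0x38, slot 7 ⇒ 0x51007 (P1/RW1/US1/PS0)
  lvl1: tbl 0x51, slot 21 ⇒ 0x53007 (P1/RW1/US1/PS0)
  ✓ 0x5336A  — 2 lookups
#6 VA=0x1818DCE (r,kernel):
  lvl0: tbl 0x38, slot 12 ⇒ 0x3B007 (P1/RW1/US1/PS0)
  lvl1: tbl 0x3B, slot 24 ⇒ 0x3C007 (P1/RW1/US1/PS0)
  ✓ 0x3CDCE  — 2 lookups
#7 VA=0x618D71 (r,user):
  lvl0: tbl 0x38, slot 3 ⇒ 0x55007 (P1/RW1/US1/PS0)
  lvl1: tbl 0x55, slot 24 ⇒ 0x59007 (P1/RW1/US1/PS0)
  ✓ 0x59D71  — 2 lookups

Entries read for #3: 2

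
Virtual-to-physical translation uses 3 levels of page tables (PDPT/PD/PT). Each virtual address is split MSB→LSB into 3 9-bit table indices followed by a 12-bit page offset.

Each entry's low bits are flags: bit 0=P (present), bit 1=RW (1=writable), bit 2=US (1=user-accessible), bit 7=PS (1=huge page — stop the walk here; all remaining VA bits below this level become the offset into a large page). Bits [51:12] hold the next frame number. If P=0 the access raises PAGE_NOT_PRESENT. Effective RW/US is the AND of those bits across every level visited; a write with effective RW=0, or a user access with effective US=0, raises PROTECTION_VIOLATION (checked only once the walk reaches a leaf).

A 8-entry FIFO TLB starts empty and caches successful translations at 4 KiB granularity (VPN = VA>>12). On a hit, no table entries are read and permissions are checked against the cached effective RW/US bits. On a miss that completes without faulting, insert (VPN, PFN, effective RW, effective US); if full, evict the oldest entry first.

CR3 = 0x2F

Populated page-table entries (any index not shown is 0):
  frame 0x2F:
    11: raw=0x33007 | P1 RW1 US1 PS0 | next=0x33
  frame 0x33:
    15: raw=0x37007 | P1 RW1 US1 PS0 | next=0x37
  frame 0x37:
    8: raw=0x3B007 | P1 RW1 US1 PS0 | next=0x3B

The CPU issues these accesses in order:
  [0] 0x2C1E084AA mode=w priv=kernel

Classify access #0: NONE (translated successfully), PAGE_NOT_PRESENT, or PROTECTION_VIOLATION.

Per-access translation:
#0 VA=0x2C1E084AA (w,kernel):
  [0] read 0x2F idx=11: raw=0x33007 flags P=1 W=1 U=1 S=0
  [1] read 0x33 idx=15: raw=0x37007 flags P=1 W=1 U=1 S=0
  [2] read 0x37 idx=8: raw=0x3B007 flags P=1 W=1 U=1 S=0
  ⇒ phys 0x3B4AA  [3 reads]

Access #0 fault: NONE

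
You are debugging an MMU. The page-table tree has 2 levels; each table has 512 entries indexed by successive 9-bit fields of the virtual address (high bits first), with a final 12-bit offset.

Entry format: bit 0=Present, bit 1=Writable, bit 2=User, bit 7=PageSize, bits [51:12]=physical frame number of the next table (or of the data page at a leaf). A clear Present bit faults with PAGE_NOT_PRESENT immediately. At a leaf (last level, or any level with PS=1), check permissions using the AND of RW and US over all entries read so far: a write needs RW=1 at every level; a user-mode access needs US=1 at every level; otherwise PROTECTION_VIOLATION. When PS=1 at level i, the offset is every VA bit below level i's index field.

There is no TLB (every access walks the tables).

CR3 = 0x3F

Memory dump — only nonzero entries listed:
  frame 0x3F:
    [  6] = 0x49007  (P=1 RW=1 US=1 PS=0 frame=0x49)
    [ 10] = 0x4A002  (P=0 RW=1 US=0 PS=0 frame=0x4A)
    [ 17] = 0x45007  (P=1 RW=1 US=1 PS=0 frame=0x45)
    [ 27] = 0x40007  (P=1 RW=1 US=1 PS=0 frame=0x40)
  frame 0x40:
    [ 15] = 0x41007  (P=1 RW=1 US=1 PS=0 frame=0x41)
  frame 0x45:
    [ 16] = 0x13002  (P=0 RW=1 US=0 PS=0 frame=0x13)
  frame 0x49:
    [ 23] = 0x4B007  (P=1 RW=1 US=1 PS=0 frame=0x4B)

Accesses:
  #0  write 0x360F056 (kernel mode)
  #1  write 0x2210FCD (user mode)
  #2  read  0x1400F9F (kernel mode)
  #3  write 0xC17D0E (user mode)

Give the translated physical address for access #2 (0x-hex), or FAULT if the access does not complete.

Per-access translation:
#0 VA=0x360F056 (w,kernel):
  [0] read 0x3F idx=27: raw=0x40007 flags P=1 W=1 U=1 S=0
  [1] read 0x40 idx=15: raw=0x41007 flags P=1 W=1 U=1 S=0
  ✓ 0x41056  — 2 lookups
#1 VA=0x2210FCD (w,user):
  [0] read 0x3F idx=17: raw=0x45007 flags P=1 W=1 U=1 S=0
  [1] read 0x45 idx=16: raw=0x13002 flags P=0 W=1 U=0 S=0
  ⇒ fault: PAGE_NOT_PRESENT  — 2 lookups
#2 VA=0x1400F9F (r,kernel):
  [0] read 0x3F idx=10: raw=0x4A002 flags P=0 W=1 U=0 S=0
  ⇒ fault: PAGE_NOT_PRESENT  — 1 lookups
#3 VA=0xC17D0E (w,user):
  [0] read 0x3F idx=6: raw=0x49007 flags P=1 W=1 U=1 S=0
  [1] read 0x49 idx=23: raw=0x4B007 flags P=1 W=1 U=1 S=0
  ✓ 0x4BD0E  — 2 lookups

Access #2 PA: FAULT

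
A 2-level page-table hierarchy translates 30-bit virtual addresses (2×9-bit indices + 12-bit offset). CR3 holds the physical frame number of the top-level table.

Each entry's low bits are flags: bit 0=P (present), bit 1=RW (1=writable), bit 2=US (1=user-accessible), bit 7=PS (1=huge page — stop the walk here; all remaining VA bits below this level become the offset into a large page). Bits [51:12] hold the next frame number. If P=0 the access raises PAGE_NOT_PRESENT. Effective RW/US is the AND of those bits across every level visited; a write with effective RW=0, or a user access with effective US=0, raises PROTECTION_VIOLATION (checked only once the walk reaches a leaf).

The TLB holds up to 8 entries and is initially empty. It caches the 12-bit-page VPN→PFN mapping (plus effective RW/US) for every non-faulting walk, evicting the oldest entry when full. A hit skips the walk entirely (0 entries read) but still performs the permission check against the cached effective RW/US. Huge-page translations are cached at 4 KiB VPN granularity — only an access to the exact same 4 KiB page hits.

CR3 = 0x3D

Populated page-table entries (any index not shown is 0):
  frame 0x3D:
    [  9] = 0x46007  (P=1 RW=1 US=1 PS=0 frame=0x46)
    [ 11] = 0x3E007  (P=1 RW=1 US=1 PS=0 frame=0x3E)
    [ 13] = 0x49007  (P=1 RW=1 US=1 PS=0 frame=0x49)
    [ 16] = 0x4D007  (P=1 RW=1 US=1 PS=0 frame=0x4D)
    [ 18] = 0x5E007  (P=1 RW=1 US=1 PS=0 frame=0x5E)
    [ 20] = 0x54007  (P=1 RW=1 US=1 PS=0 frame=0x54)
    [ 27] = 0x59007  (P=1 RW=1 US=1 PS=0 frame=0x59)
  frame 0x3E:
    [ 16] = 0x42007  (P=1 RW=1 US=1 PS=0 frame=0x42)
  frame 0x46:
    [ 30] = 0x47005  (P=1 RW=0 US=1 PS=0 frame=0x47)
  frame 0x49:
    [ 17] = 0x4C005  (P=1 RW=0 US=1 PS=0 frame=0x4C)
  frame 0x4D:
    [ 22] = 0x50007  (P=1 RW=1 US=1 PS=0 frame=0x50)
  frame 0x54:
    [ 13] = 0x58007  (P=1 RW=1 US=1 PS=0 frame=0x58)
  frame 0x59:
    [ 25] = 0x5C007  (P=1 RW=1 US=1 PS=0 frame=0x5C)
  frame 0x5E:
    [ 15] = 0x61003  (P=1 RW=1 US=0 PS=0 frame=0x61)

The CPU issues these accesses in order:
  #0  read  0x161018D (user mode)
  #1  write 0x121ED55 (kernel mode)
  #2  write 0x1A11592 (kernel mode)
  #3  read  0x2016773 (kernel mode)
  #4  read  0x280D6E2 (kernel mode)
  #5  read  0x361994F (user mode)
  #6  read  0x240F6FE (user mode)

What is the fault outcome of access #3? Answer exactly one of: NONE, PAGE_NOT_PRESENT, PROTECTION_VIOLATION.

Walk each access:
#0 VA=0x161018D (r,user):
  [0] read 0x3D idx=11: raw=0x3E007 flags P=1 W=1 U=1 S=0
  [1] read 0x3E idx=16: raw=0x42007 flags P=1 W=1 U=1 S=0
  → PA=0x4218D  (2 entries read)
#1 VA=0x121ED55 (w,kernel):
  [0] read 0x3D idx=9: raw=0x46007 flags P=1 W=1 U=1 S=0
  [1] read 0x46 idx=30: raw=0x47005 flags P=1 W=0 U=1 S=0
  ⇒ fault: PROTECTION_VIOLATION  — 2 lookups
#2 VA=0x1A11592 (w,kernel):
  [0] read 0x3D idx=13: raw=0x49007 flags P=1 W=1 U=1 S=0
  [1] read 0x49 idx=17: raw=0x4C005 flags P=1 W=0 U=1 S=0
  ⇒ fault: PROTECTION_VIOLATION  — 2 lookups
#3 VA=0x2016773 (r,kernel):
  [0] read 0x3D idx=16: raw=0x4D007 flags P=1 W=1 U=1 S=0
  [1] read 0x4D idx=22: raw=0x50007 flags P=1 W=1 U=1 S=0
  → PA=0x50773  (2 entries read)
#4 VA=0x280D6E2 (r,kernel):
  [0] read 0x3D idx=20: raw=0x54007 flags P=1 W=1 U=1 S=0
  [1] read 0x54 idx=13: raw=0x58007 flags P=1 W=1 U=1 S=0
  → PA=0x586E2  (2 entries read)
#5 VA=0x361994F (r,user):
  [0] read 0x3D idx=27: raw=0x59007 flags P=1 W=1 U=1 S=0
  [1] read 0x59 idx=25: raw=0x5C007 flags P=1 W=1 U=1 S=0
  → PA=0x5C94F  (2 entries read)
#6 VA=0x240F6FE (r,user):
  [0] read 0x3D idx=18: raw=0x5E007 flags P=1 W=1 U=1 S=0
  [1] read 0x5E idx=15: raw=0x61003 flags P=1 W=1 U=0 S=0
  ⇒ fault: PROTECTION_VIOLATION  — 2 lookups

Access #3 fault: NONE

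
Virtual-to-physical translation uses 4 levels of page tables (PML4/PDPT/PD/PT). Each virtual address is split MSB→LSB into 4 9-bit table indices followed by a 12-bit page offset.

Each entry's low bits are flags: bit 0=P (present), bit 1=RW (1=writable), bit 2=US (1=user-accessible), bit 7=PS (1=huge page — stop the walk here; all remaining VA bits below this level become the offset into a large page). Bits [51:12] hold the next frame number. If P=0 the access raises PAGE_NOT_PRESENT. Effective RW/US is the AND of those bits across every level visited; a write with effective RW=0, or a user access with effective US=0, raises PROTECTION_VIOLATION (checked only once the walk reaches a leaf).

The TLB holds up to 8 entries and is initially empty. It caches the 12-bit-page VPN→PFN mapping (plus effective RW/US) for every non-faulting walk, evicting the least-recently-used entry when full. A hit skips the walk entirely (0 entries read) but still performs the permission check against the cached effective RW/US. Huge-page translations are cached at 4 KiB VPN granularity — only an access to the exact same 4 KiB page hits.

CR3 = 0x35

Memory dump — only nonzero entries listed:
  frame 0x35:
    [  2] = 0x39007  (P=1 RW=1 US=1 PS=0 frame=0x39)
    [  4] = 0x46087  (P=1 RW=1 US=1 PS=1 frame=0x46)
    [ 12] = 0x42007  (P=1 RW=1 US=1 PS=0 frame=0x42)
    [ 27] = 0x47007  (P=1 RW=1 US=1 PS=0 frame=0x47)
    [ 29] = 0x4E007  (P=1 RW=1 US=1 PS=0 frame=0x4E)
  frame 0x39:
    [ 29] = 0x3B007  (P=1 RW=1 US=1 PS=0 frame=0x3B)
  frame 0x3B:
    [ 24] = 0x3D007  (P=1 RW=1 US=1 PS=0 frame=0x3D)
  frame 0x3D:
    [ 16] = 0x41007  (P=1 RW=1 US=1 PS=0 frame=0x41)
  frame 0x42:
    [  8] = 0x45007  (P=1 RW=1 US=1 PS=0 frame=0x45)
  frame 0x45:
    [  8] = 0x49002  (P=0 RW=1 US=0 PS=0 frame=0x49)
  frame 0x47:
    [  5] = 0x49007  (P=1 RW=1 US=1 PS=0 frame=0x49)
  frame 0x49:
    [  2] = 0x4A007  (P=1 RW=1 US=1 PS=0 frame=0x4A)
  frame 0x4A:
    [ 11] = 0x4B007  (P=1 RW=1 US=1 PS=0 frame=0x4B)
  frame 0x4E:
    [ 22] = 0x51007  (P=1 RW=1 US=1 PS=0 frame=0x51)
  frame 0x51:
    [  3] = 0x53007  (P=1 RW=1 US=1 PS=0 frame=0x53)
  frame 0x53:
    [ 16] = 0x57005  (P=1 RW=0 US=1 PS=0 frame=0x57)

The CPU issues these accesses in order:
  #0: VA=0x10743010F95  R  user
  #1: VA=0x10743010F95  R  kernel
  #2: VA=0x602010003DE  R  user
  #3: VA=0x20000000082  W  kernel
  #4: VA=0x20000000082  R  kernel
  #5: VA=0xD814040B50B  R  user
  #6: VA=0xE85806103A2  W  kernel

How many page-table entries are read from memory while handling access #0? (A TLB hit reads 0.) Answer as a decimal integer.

Trace:
#0 VA=0x10743010F95 (r,user):
  lvl0: tbl 0x35, slot 2 ⇒ 0x39007 (P1/RW1/US1/PS0)
  lvl1: tbl 0x39, slot 29 ⇒ 0x3B007 (P1/RW1/US1/PS0)
  lvl2: tbl 0x3B, slot 24 ⇒ 0x3D007 (P1/RW1/US1/PS0)
  lvl3: tbl 0x3D, slot 16 ⇒ 0x41007 (P1/RW1/US1/PS0)
  ⇒ phys 0x41F95  [4 reads]
#1 VA=0x10743010F95 (r,kernel):
  TLB hit vpn=0x10743010 → PA=0x41F95
#2 VA=0x602010003DE (r,user):
  lvl0: tbl 0x35, slot 12 ⇒ 0x42007 (P1/RW1/US1/PS0)
  lvl1: tbl 0x42, slot 8 ⇒ 0x45007 (P1/RW1/US1/PS0)
  lvl2: tbl 0x45, slot 8 ⇒ 0x49002 (P0/RW1/US0/PS0)
  ✗ PAGE_NOT_PRESENT  [3 reads]
#3 VA=0x20000000082 (w,kernel):
  lvl0: tbl 0x35, slot 4 ⇒ 0x46087 (P1/RW1/US1/PS1)
  ⇒ phys 0x46082 (huge @L0)  [1 reads]
#4 VA=0x20000000082 (r,kernel):
  TLB hit vpn=0x20000000 → PA=0x46082
#5 VA=0xD814040B50B (r,user):
  lvl0: tbl 0x35, slot 27 ⇒ 0x47007 (P1/RW1/US1/PS0)
  lvl1: tbl 0x47, slot 5 ⇒ 0x49007 (P1/RW1/US1/PS0)
  lvl2: tbl 0x49, slot 2 ⇒ 0x4A007 (P1/RW1/US1/PS0)
  lvl3: tbl 0x4A, slot 11 ⇒ 0x4B007 (P1/RW1/US1/PS0)
  ⇒ phys 0x4B50B  [4 reads]
#6 VA=0xE85806103A2 (w,kernel):
  lvl0: tbl 0x35, slot 29 ⇒ 0x4E007 (P1/RW1/US1/PS0)
  lvl1: tbl 0x4E, slot 22 ⇒ 0x51007 (P1/RW1/US1/PS0)
  lvl2: tbl 0x51, slot 3 ⇒ 0x53007 (P1/RW1/US1/PS0)
  lvl3: tbl 0x53, slot 16 ⇒ 0x57005 (P1/RW0/US1/PS0)
  ✗ PROTECTION_VIOLATION  [4 reads]

Entries read for #0: 4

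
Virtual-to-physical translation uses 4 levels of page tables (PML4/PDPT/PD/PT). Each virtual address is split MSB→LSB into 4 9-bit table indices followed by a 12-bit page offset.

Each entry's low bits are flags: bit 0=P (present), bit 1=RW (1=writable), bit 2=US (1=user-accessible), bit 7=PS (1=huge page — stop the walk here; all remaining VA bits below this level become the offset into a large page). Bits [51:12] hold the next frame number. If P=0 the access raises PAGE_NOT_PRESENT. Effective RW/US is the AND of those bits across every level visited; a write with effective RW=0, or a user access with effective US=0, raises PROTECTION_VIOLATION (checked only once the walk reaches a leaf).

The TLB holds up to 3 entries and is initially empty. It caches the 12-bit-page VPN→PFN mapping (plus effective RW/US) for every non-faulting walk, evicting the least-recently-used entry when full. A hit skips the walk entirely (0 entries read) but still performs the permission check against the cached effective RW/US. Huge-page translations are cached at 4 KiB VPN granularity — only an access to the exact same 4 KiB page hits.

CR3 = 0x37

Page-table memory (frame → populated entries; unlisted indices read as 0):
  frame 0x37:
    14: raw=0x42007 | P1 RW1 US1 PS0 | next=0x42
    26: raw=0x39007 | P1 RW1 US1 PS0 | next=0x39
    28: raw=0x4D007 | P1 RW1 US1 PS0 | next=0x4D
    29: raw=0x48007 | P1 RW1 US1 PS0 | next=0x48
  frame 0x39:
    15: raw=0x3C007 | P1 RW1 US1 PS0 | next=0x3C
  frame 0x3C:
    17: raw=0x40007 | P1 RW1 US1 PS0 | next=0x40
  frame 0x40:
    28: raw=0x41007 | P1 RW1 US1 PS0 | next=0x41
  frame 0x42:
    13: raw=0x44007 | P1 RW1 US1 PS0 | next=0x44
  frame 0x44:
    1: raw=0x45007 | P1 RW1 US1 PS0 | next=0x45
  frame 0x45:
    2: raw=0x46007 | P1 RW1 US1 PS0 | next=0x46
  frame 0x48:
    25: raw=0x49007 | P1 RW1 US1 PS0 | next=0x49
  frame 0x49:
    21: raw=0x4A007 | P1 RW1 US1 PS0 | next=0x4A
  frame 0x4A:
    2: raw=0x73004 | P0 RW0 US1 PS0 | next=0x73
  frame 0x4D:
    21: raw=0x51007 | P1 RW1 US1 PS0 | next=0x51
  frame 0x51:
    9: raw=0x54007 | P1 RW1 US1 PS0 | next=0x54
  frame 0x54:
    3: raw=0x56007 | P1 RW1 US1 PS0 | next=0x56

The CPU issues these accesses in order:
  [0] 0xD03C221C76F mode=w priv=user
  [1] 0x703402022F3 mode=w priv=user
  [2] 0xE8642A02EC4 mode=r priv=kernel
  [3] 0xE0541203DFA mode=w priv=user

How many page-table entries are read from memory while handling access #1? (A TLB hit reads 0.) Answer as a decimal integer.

Trace:
#0 VA=0xD03C221C76F (w,user):
  [0] read 0x37 idx=26: raw=0x39007 flags P=1 W=1 U=1 S=0
  [1] read 0x39 idx=15: raw=0x3C007 flags P=1 W=1 U=1 S=0
  [2] read 0x3C idx=17: raw=0x40007 flags P=1 W=1 U=1 S=0
  [3] read 0x40 idx=28: raw=0x41007 flags P=1 W=1 U=1 S=0
  ⇒ phys 0x4176F  [4 reads]
#1 VA=0x703402022F3 (w,user):
  [0] read 0x37 idx=14: raw=0x42007 flags P=1 W=1 U=1 S=0
  [1] read 0x42 idx=13: raw=0x44007 flags P=1 W=1 U=1 S=0
  [2] read 0x44 idx=1: raw=0x45007 flags P=1 W=1 U=1 S=0
  [3] read 0x45 idx=2: raw=0x46007 flags P=1 W=1 U=1 S=0
  ⇒ phys 0x462F3  [4 reads]
#2 VA=0xE8642A02EC4 (r,kernel):
  [0] read 0x37 idx=29: raw=0x48007 flags P=1 W=1 U=1 S=0
  [1] read 0x48 idx=25: raw=0x49007 flags P=1 W=1 U=1 S=0
  [2] read 0x49 idx=21: raw=0x4A007 flags P=1 W=1 U=1 S=0
  [3] read 0x4A idx=2: raw=0x73004 flags P=0 W=0 U=1 S=0
  → PAGE_NOT_PRESENT  (4 entries read)
#3 VA=0xE0541203DFA (w,user):
  [0] read 0x37 idx=28: raw=0x4D007 flags P=1 W=1 U=1 S=0
  [1] read 0x4D idx=21: raw=0x51007 flags P=1 W=1 U=1 S=0
  [2] read 0x51 idx=9: raw=0x54007 flags P=1 W=1 U=1 S=0
  [3] read 0x54 idx=3: raw=0x56007 flags P=1 W=1 U=1 S=0
  ⇒ phys 0x56DFA  [4 reads]

Entries read for #1: 4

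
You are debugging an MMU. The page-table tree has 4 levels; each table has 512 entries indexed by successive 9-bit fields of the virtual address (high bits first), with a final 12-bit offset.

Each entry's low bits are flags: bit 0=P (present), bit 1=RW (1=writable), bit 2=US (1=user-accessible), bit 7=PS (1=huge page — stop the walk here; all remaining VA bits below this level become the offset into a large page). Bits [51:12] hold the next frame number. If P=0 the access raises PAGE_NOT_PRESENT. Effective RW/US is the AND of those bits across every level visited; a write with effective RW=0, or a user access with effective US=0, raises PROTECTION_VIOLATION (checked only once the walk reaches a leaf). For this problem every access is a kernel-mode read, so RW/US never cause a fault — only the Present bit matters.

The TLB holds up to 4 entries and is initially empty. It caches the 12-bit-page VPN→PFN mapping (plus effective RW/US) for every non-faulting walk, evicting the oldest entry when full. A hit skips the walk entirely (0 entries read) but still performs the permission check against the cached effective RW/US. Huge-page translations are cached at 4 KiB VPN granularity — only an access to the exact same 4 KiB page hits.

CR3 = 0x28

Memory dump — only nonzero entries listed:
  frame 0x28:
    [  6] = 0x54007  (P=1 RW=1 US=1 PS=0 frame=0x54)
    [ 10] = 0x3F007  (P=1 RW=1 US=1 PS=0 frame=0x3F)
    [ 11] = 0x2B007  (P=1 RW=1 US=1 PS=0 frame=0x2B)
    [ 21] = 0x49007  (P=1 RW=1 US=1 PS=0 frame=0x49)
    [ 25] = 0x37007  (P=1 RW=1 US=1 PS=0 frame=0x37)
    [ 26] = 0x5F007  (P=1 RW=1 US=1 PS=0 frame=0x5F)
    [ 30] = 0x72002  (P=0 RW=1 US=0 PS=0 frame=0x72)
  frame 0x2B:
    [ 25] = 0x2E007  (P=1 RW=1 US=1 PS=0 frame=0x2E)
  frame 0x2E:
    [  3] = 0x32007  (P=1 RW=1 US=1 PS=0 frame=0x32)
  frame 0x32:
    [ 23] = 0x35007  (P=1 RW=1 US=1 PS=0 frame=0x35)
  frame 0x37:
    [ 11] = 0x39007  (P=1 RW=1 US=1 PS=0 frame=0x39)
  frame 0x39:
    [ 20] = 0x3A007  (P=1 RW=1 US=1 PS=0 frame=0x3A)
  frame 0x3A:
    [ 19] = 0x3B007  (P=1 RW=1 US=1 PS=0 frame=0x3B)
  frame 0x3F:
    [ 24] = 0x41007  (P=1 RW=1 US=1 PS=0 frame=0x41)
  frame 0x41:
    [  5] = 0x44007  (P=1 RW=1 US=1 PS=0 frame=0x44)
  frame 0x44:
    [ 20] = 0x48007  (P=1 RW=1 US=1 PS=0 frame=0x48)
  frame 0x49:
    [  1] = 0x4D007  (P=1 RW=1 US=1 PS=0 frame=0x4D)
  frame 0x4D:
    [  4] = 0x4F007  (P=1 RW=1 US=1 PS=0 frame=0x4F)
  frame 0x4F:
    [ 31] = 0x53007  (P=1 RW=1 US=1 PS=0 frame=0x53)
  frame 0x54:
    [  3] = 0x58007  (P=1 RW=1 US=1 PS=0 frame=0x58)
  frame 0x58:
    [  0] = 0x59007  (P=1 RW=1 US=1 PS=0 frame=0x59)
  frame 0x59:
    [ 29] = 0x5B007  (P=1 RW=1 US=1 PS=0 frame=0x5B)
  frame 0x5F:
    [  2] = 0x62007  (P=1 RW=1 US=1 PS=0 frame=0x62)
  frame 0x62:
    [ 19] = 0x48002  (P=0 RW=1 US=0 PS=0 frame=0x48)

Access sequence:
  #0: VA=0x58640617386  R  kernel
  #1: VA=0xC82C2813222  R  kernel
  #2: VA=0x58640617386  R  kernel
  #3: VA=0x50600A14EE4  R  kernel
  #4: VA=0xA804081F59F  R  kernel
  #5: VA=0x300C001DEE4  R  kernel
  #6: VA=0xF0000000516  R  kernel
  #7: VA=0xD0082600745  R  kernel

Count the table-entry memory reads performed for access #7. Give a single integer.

Walk each access:
#0 VA=0x58640617386 (r,kernel):
  lvl0: tbl 0x28, slot 11 ⇒ 0x2B007 (P1/RW1/US1/PS0)
  lvl1: tbl 0x2B, slot 25 ⇒ 0x2E007 (P1/RW1/US1/PS0)
  lvl2: tbl 0x2E, slot 3 ⇒ 0x32007 (P1/RW1/US1/PS0)
  lvl3: tbl 0x32, slot 23 ⇒ 0x35007 (P1/RW1/US1/PS0)
  ⇒ phys 0x35386  [4 reads]
#1 VA=0xC82C2813222 (r,kernel):
  lvl0: tbl 0x28, slot 25 ⇒ 0x37007 (P1/RW1/US1/PS0)
  lvl1: tbl 0x37, slot 11 ⇒ 0x39007 (P1/RW1/US1/PS0)
  lvl2: tbl 0x39, slot 20 ⇒ 0x3A007 (P1/RW1/US1/PS0)
  lvl3: tbl 0x3A, slot 19 ⇒ 0x3B007 (P1/RW1/US1/PS0)
  ⇒ phys 0x3B222  [4 reads]
#2 VA=0x58640617386 (r,kernel):
  TLB hit vpn=0x58640617 → PA=0x35386
#3 VA=0x50600A14EE4 (r,kernel):
  lvl0: tbl 0x28, slot 10 ⇒ 0x3F007 (P1/RW1/US1/PS0)
  lvl1: tbl 0x3F, slot 24 ⇒ 0x41007 (P1/RW1/US1/PS0)
  lvl2: tbl 0x41, slot 5 ⇒ 0x44007 (P1/RW1/US1/PS0)
  lvl3: tbl 0x44, slot 20 ⇒ 0x48007 (P1/RW1/US1/PS0)
  ⇒ phys 0x48EE4  [4 reads]
#4 VA=0xA804081F59F (r,kernel):
  lvl0: tbl 0x28, slot 21 ⇒ 0x49007 (P1/RW1/US1/PS0)
  lvl1: tbl 0x49, slot 1 ⇒ 0x4D007 (P1/RW1/US1/PS0)
  lvl2: tbl 0x4D, slot 4 ⇒ 0x4F007 (P1/RW1/US1/PS0)
  lvl3: tbl 0x4F, slot 31 ⇒ 0x53007 (P1/RW1/US1/PS0)
  ⇒ phys 0x5359F  [4 reads]
#5 VA=0x300C001DEE4 (r,kernel):
  lvl0: tbl 0x28, slot 6 ⇒ 0x54007 (P1/RW1/US1/PS0)
  lvl1: tbl 0x54, slot 3 ⇒ 0x58007 (P1/RW1/US1/PS0)
  lvl2: tbl 0x58, slot 0 ⇒ 0x59007 (P1/RW1/US1/PS0)
  lvl3: tbl 0x59, slot 29 ⇒ 0x5B007 (P1/RW1/US1/PS0)
  ⇒ phys 0x5BEE4  [4 reads]
#6 VA=0xF0000000516 (r,kernel):
  lvl0: tbl 0x28, slot 30 ⇒ 0x72002 (P0/RW1/US0/PS0)
  ⇒ fault: PAGE_NOT_PRESENT  — 1 lookups
#7 VA=0xD0082600745 (r,kernel):
  lvl0: tbl 0x28, slot 26 ⇒ 0x5F007 (P1/RW1/US1/PS0)
  lvl1: tbl 0x5F, slot 2 ⇒ 0x62007 (P1/RW1/US1/PS0)
  lvl2: tbl 0x62, slot 19 ⇒ 0x48002 (P0/RW1/US0/PS0)
  ⇒ fault: PAGE_NOT_PRESENT  — 3 lookups

Entries read for #7: 3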